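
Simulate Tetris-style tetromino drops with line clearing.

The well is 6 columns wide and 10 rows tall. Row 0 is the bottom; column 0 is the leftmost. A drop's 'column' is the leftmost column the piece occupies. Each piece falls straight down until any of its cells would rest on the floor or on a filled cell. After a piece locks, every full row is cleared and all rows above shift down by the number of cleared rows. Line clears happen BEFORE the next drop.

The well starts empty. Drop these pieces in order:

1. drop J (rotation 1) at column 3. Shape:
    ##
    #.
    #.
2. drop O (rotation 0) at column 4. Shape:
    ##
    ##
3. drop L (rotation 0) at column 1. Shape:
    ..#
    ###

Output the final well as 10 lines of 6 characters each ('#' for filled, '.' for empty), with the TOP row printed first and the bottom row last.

Answer: ......
......
......
......
......
...###
.#####
...##.
...#..
...#..

Derivation:
Drop 1: J rot1 at col 3 lands with bottom-row=0; cleared 0 line(s) (total 0); column heights now [0 0 0 3 3 0], max=3
Drop 2: O rot0 at col 4 lands with bottom-row=3; cleared 0 line(s) (total 0); column heights now [0 0 0 3 5 5], max=5
Drop 3: L rot0 at col 1 lands with bottom-row=3; cleared 0 line(s) (total 0); column heights now [0 4 4 5 5 5], max=5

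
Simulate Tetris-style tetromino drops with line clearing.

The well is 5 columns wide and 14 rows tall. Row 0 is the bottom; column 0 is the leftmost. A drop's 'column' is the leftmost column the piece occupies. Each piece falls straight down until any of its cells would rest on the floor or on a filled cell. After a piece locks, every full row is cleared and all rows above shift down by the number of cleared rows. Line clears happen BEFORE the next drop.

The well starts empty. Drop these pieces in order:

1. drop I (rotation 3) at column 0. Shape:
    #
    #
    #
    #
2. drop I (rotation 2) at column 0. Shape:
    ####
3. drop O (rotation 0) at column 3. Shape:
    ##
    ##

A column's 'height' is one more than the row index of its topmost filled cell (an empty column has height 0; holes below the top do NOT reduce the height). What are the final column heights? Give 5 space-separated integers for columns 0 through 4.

Answer: 5 5 5 7 7

Derivation:
Drop 1: I rot3 at col 0 lands with bottom-row=0; cleared 0 line(s) (total 0); column heights now [4 0 0 0 0], max=4
Drop 2: I rot2 at col 0 lands with bottom-row=4; cleared 0 line(s) (total 0); column heights now [5 5 5 5 0], max=5
Drop 3: O rot0 at col 3 lands with bottom-row=5; cleared 0 line(s) (total 0); column heights now [5 5 5 7 7], max=7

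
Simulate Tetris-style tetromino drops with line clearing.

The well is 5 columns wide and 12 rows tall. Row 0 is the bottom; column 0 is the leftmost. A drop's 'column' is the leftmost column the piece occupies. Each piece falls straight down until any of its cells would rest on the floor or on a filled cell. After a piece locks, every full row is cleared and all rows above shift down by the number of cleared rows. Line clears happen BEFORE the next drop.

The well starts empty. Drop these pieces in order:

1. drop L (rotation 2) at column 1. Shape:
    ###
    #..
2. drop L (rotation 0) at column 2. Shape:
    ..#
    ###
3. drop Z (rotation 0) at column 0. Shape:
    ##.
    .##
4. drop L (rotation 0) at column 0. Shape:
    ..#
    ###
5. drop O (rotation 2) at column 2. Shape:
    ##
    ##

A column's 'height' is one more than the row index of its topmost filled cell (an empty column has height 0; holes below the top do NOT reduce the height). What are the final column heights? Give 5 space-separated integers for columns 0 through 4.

Drop 1: L rot2 at col 1 lands with bottom-row=0; cleared 0 line(s) (total 0); column heights now [0 2 2 2 0], max=2
Drop 2: L rot0 at col 2 lands with bottom-row=2; cleared 0 line(s) (total 0); column heights now [0 2 3 3 4], max=4
Drop 3: Z rot0 at col 0 lands with bottom-row=3; cleared 0 line(s) (total 0); column heights now [5 5 4 3 4], max=5
Drop 4: L rot0 at col 0 lands with bottom-row=5; cleared 0 line(s) (total 0); column heights now [6 6 7 3 4], max=7
Drop 5: O rot2 at col 2 lands with bottom-row=7; cleared 0 line(s) (total 0); column heights now [6 6 9 9 4], max=9

Answer: 6 6 9 9 4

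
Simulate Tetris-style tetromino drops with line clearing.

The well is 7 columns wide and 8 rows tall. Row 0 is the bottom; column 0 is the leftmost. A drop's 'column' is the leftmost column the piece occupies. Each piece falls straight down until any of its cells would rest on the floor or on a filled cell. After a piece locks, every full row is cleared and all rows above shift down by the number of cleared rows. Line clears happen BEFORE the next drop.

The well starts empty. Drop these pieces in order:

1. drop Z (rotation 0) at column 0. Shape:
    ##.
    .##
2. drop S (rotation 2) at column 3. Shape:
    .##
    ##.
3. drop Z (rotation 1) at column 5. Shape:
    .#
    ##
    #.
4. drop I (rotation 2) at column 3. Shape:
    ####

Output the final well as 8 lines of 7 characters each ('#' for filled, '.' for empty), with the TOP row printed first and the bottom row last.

Answer: .......
.......
...####
......#
.....##
.....#.
##..##.
.####..

Derivation:
Drop 1: Z rot0 at col 0 lands with bottom-row=0; cleared 0 line(s) (total 0); column heights now [2 2 1 0 0 0 0], max=2
Drop 2: S rot2 at col 3 lands with bottom-row=0; cleared 0 line(s) (total 0); column heights now [2 2 1 1 2 2 0], max=2
Drop 3: Z rot1 at col 5 lands with bottom-row=2; cleared 0 line(s) (total 0); column heights now [2 2 1 1 2 4 5], max=5
Drop 4: I rot2 at col 3 lands with bottom-row=5; cleared 0 line(s) (total 0); column heights now [2 2 1 6 6 6 6], max=6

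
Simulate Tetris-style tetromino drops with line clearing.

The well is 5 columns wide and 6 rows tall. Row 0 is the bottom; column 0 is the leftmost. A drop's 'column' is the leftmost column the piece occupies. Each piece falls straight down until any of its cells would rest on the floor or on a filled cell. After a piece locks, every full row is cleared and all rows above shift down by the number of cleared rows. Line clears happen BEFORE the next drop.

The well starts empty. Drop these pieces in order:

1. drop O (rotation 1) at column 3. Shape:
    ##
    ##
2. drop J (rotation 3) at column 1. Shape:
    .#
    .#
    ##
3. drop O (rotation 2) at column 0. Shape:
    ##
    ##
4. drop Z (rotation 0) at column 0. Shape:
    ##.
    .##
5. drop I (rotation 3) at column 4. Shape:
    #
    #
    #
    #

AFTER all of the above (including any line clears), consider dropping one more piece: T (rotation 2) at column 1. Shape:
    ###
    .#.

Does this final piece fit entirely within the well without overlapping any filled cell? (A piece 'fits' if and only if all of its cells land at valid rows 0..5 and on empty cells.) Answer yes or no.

Drop 1: O rot1 at col 3 lands with bottom-row=0; cleared 0 line(s) (total 0); column heights now [0 0 0 2 2], max=2
Drop 2: J rot3 at col 1 lands with bottom-row=0; cleared 0 line(s) (total 0); column heights now [0 1 3 2 2], max=3
Drop 3: O rot2 at col 0 lands with bottom-row=1; cleared 1 line(s) (total 1); column heights now [2 2 2 1 1], max=2
Drop 4: Z rot0 at col 0 lands with bottom-row=2; cleared 0 line(s) (total 1); column heights now [4 4 3 1 1], max=4
Drop 5: I rot3 at col 4 lands with bottom-row=1; cleared 0 line(s) (total 1); column heights now [4 4 3 1 5], max=5
Test piece T rot2 at col 1 (width 3): heights before test = [4 4 3 1 5]; fits = True

Answer: yes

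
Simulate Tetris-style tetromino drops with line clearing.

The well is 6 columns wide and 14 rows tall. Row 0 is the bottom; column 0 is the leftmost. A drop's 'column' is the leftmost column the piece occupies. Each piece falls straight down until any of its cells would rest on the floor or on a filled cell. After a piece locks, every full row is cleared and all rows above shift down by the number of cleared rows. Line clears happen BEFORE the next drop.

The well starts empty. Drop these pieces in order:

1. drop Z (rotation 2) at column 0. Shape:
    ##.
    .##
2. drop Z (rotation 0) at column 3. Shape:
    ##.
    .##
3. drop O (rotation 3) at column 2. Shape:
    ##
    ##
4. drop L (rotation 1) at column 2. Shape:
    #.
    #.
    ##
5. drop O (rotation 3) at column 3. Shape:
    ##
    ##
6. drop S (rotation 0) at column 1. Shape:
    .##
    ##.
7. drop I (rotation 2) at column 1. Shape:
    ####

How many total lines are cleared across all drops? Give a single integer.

Drop 1: Z rot2 at col 0 lands with bottom-row=0; cleared 0 line(s) (total 0); column heights now [2 2 1 0 0 0], max=2
Drop 2: Z rot0 at col 3 lands with bottom-row=0; cleared 0 line(s) (total 0); column heights now [2 2 1 2 2 1], max=2
Drop 3: O rot3 at col 2 lands with bottom-row=2; cleared 0 line(s) (total 0); column heights now [2 2 4 4 2 1], max=4
Drop 4: L rot1 at col 2 lands with bottom-row=4; cleared 0 line(s) (total 0); column heights now [2 2 7 5 2 1], max=7
Drop 5: O rot3 at col 3 lands with bottom-row=5; cleared 0 line(s) (total 0); column heights now [2 2 7 7 7 1], max=7
Drop 6: S rot0 at col 1 lands with bottom-row=7; cleared 0 line(s) (total 0); column heights now [2 8 9 9 7 1], max=9
Drop 7: I rot2 at col 1 lands with bottom-row=9; cleared 0 line(s) (total 0); column heights now [2 10 10 10 10 1], max=10

Answer: 0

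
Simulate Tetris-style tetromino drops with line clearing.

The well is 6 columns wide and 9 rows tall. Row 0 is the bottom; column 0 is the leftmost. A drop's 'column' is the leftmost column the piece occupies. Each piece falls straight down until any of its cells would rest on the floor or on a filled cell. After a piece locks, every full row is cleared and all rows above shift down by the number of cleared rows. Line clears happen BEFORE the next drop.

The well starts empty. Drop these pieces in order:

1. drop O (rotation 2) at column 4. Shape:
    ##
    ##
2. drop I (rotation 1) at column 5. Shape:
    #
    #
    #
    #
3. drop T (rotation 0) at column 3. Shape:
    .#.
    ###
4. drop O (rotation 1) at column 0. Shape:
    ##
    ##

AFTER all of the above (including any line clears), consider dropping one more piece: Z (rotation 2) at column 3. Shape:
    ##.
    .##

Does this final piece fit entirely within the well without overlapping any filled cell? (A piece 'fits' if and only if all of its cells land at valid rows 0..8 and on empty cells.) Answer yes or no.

Drop 1: O rot2 at col 4 lands with bottom-row=0; cleared 0 line(s) (total 0); column heights now [0 0 0 0 2 2], max=2
Drop 2: I rot1 at col 5 lands with bottom-row=2; cleared 0 line(s) (total 0); column heights now [0 0 0 0 2 6], max=6
Drop 3: T rot0 at col 3 lands with bottom-row=6; cleared 0 line(s) (total 0); column heights now [0 0 0 7 8 7], max=8
Drop 4: O rot1 at col 0 lands with bottom-row=0; cleared 0 line(s) (total 0); column heights now [2 2 0 7 8 7], max=8
Test piece Z rot2 at col 3 (width 3): heights before test = [2 2 0 7 8 7]; fits = False

Answer: no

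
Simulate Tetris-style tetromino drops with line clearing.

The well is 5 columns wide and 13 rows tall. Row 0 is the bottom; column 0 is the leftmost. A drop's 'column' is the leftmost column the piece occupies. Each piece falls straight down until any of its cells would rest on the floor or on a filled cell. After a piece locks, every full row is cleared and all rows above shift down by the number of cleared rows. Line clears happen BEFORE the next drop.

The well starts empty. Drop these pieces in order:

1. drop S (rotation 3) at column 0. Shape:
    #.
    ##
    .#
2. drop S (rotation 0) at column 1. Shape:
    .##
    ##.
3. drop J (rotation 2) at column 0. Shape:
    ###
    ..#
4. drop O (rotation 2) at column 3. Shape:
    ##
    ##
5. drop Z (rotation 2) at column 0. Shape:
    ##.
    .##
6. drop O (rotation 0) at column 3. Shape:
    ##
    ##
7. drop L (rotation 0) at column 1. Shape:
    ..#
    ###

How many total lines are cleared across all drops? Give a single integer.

Answer: 1

Derivation:
Drop 1: S rot3 at col 0 lands with bottom-row=0; cleared 0 line(s) (total 0); column heights now [3 2 0 0 0], max=3
Drop 2: S rot0 at col 1 lands with bottom-row=2; cleared 0 line(s) (total 0); column heights now [3 3 4 4 0], max=4
Drop 3: J rot2 at col 0 lands with bottom-row=4; cleared 0 line(s) (total 0); column heights now [6 6 6 4 0], max=6
Drop 4: O rot2 at col 3 lands with bottom-row=4; cleared 1 line(s) (total 1); column heights now [3 3 5 5 5], max=5
Drop 5: Z rot2 at col 0 lands with bottom-row=5; cleared 0 line(s) (total 1); column heights now [7 7 6 5 5], max=7
Drop 6: O rot0 at col 3 lands with bottom-row=5; cleared 0 line(s) (total 1); column heights now [7 7 6 7 7], max=7
Drop 7: L rot0 at col 1 lands with bottom-row=7; cleared 0 line(s) (total 1); column heights now [7 8 8 9 7], max=9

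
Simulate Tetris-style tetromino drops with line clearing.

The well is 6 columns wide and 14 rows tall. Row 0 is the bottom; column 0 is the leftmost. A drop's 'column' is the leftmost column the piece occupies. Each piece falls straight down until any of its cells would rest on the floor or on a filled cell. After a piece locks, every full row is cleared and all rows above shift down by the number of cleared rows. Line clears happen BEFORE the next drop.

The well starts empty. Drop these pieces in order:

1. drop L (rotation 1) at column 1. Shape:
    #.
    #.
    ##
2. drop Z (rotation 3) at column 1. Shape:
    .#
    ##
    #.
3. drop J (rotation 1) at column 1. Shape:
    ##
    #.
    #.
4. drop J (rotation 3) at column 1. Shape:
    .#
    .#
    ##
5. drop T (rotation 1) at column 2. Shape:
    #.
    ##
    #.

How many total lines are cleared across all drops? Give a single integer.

Drop 1: L rot1 at col 1 lands with bottom-row=0; cleared 0 line(s) (total 0); column heights now [0 3 1 0 0 0], max=3
Drop 2: Z rot3 at col 1 lands with bottom-row=3; cleared 0 line(s) (total 0); column heights now [0 5 6 0 0 0], max=6
Drop 3: J rot1 at col 1 lands with bottom-row=5; cleared 0 line(s) (total 0); column heights now [0 8 8 0 0 0], max=8
Drop 4: J rot3 at col 1 lands with bottom-row=8; cleared 0 line(s) (total 0); column heights now [0 9 11 0 0 0], max=11
Drop 5: T rot1 at col 2 lands with bottom-row=11; cleared 0 line(s) (total 0); column heights now [0 9 14 13 0 0], max=14

Answer: 0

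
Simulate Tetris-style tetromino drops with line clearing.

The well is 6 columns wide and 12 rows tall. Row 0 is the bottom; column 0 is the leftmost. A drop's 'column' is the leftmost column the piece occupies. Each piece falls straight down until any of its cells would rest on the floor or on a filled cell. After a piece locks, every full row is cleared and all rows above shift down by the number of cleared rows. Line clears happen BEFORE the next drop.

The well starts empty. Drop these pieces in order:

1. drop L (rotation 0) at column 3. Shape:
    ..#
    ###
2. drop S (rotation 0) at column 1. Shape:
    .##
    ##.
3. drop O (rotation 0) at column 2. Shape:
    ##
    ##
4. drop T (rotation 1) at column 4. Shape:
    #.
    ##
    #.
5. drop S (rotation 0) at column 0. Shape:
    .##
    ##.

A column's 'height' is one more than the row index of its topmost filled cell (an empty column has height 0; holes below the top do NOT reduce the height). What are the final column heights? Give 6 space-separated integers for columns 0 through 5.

Answer: 4 5 5 4 4 3

Derivation:
Drop 1: L rot0 at col 3 lands with bottom-row=0; cleared 0 line(s) (total 0); column heights now [0 0 0 1 1 2], max=2
Drop 2: S rot0 at col 1 lands with bottom-row=0; cleared 0 line(s) (total 0); column heights now [0 1 2 2 1 2], max=2
Drop 3: O rot0 at col 2 lands with bottom-row=2; cleared 0 line(s) (total 0); column heights now [0 1 4 4 1 2], max=4
Drop 4: T rot1 at col 4 lands with bottom-row=1; cleared 0 line(s) (total 0); column heights now [0 1 4 4 4 3], max=4
Drop 5: S rot0 at col 0 lands with bottom-row=3; cleared 0 line(s) (total 0); column heights now [4 5 5 4 4 3], max=5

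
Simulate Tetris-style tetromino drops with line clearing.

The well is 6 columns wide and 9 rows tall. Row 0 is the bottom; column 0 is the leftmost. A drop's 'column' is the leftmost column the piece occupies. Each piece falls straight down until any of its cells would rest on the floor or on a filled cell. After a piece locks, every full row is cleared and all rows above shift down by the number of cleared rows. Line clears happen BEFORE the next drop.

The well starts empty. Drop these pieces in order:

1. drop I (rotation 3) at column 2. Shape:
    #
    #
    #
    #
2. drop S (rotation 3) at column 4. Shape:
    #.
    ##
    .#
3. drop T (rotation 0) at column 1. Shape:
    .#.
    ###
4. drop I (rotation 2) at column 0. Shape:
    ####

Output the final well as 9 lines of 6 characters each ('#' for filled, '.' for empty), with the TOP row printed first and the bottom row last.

Answer: ......
......
####..
..#...
.###..
..#...
..#.#.
..#.##
..#..#

Derivation:
Drop 1: I rot3 at col 2 lands with bottom-row=0; cleared 0 line(s) (total 0); column heights now [0 0 4 0 0 0], max=4
Drop 2: S rot3 at col 4 lands with bottom-row=0; cleared 0 line(s) (total 0); column heights now [0 0 4 0 3 2], max=4
Drop 3: T rot0 at col 1 lands with bottom-row=4; cleared 0 line(s) (total 0); column heights now [0 5 6 5 3 2], max=6
Drop 4: I rot2 at col 0 lands with bottom-row=6; cleared 0 line(s) (total 0); column heights now [7 7 7 7 3 2], max=7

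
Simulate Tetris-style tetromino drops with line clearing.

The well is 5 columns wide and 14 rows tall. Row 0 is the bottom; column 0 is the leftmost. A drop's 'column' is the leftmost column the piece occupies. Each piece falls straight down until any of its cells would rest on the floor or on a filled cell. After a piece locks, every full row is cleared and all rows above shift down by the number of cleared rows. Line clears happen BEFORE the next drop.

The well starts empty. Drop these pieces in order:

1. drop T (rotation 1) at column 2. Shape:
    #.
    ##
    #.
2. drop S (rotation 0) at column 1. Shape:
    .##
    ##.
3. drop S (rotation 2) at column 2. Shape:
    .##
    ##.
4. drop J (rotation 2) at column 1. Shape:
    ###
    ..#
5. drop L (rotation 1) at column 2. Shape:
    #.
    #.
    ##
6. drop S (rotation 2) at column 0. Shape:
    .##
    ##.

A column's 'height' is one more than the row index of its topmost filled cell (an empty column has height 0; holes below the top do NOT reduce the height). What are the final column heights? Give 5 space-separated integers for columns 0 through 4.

Drop 1: T rot1 at col 2 lands with bottom-row=0; cleared 0 line(s) (total 0); column heights now [0 0 3 2 0], max=3
Drop 2: S rot0 at col 1 lands with bottom-row=3; cleared 0 line(s) (total 0); column heights now [0 4 5 5 0], max=5
Drop 3: S rot2 at col 2 lands with bottom-row=5; cleared 0 line(s) (total 0); column heights now [0 4 6 7 7], max=7
Drop 4: J rot2 at col 1 lands with bottom-row=7; cleared 0 line(s) (total 0); column heights now [0 9 9 9 7], max=9
Drop 5: L rot1 at col 2 lands with bottom-row=9; cleared 0 line(s) (total 0); column heights now [0 9 12 10 7], max=12
Drop 6: S rot2 at col 0 lands with bottom-row=11; cleared 0 line(s) (total 0); column heights now [12 13 13 10 7], max=13

Answer: 12 13 13 10 7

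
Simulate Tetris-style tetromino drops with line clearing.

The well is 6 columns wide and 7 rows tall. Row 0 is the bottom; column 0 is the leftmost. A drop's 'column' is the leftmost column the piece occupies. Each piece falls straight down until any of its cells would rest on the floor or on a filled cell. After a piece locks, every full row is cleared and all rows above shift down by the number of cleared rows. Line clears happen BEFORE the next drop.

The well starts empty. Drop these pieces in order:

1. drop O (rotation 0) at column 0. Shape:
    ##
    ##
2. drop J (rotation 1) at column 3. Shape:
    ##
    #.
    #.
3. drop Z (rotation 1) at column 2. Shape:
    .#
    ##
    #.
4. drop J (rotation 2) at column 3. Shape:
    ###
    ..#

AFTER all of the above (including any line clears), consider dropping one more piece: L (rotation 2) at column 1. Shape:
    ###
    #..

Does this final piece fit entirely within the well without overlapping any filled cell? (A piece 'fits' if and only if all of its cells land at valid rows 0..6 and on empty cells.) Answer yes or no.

Drop 1: O rot0 at col 0 lands with bottom-row=0; cleared 0 line(s) (total 0); column heights now [2 2 0 0 0 0], max=2
Drop 2: J rot1 at col 3 lands with bottom-row=0; cleared 0 line(s) (total 0); column heights now [2 2 0 3 3 0], max=3
Drop 3: Z rot1 at col 2 lands with bottom-row=2; cleared 0 line(s) (total 0); column heights now [2 2 4 5 3 0], max=5
Drop 4: J rot2 at col 3 lands with bottom-row=4; cleared 0 line(s) (total 0); column heights now [2 2 4 6 6 6], max=6
Test piece L rot2 at col 1 (width 3): heights before test = [2 2 4 6 6 6]; fits = True

Answer: yes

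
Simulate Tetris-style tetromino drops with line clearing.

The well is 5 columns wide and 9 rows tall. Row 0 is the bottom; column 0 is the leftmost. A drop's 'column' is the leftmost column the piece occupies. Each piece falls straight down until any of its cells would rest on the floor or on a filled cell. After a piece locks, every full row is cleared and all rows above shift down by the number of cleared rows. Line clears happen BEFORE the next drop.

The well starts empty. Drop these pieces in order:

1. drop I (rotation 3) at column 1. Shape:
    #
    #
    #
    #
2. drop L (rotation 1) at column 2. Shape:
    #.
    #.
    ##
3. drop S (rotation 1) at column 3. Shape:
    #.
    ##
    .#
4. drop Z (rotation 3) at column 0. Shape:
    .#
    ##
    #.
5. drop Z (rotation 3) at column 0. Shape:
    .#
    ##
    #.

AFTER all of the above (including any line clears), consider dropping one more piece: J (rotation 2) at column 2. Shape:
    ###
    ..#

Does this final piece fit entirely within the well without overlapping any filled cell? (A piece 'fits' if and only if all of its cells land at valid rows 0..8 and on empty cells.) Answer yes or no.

Drop 1: I rot3 at col 1 lands with bottom-row=0; cleared 0 line(s) (total 0); column heights now [0 4 0 0 0], max=4
Drop 2: L rot1 at col 2 lands with bottom-row=0; cleared 0 line(s) (total 0); column heights now [0 4 3 1 0], max=4
Drop 3: S rot1 at col 3 lands with bottom-row=0; cleared 0 line(s) (total 0); column heights now [0 4 3 3 2], max=4
Drop 4: Z rot3 at col 0 lands with bottom-row=3; cleared 0 line(s) (total 0); column heights now [5 6 3 3 2], max=6
Drop 5: Z rot3 at col 0 lands with bottom-row=5; cleared 0 line(s) (total 0); column heights now [7 8 3 3 2], max=8
Test piece J rot2 at col 2 (width 3): heights before test = [7 8 3 3 2]; fits = True

Answer: yes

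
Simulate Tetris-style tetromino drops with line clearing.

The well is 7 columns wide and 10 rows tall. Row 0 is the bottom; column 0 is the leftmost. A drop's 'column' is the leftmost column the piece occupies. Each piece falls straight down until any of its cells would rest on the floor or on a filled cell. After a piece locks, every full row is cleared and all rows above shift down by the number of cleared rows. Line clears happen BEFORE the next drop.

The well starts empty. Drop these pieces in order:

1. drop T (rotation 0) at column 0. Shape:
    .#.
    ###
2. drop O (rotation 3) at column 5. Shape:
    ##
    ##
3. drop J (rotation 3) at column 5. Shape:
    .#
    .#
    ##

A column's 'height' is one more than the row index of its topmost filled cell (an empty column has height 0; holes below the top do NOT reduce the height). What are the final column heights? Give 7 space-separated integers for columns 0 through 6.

Drop 1: T rot0 at col 0 lands with bottom-row=0; cleared 0 line(s) (total 0); column heights now [1 2 1 0 0 0 0], max=2
Drop 2: O rot3 at col 5 lands with bottom-row=0; cleared 0 line(s) (total 0); column heights now [1 2 1 0 0 2 2], max=2
Drop 3: J rot3 at col 5 lands with bottom-row=2; cleared 0 line(s) (total 0); column heights now [1 2 1 0 0 3 5], max=5

Answer: 1 2 1 0 0 3 5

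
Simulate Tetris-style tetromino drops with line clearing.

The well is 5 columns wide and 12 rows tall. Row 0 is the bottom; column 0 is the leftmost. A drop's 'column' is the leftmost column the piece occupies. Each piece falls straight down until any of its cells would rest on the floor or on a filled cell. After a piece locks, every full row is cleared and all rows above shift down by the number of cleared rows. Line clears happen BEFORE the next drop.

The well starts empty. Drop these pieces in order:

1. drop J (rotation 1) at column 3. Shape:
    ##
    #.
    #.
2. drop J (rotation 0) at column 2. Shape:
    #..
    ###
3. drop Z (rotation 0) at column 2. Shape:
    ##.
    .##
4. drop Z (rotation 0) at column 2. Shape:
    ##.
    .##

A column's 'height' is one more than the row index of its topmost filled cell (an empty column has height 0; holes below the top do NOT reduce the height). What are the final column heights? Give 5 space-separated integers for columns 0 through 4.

Drop 1: J rot1 at col 3 lands with bottom-row=0; cleared 0 line(s) (total 0); column heights now [0 0 0 3 3], max=3
Drop 2: J rot0 at col 2 lands with bottom-row=3; cleared 0 line(s) (total 0); column heights now [0 0 5 4 4], max=5
Drop 3: Z rot0 at col 2 lands with bottom-row=4; cleared 0 line(s) (total 0); column heights now [0 0 6 6 5], max=6
Drop 4: Z rot0 at col 2 lands with bottom-row=6; cleared 0 line(s) (total 0); column heights now [0 0 8 8 7], max=8

Answer: 0 0 8 8 7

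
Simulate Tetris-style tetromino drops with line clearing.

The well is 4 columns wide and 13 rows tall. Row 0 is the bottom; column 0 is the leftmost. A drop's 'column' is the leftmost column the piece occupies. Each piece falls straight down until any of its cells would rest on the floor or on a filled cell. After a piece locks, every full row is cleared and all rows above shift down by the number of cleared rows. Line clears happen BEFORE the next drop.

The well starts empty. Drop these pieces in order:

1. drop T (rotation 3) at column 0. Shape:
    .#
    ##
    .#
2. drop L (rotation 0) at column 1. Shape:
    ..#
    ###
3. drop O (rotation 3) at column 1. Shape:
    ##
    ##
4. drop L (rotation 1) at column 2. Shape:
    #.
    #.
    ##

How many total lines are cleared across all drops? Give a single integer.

Drop 1: T rot3 at col 0 lands with bottom-row=0; cleared 0 line(s) (total 0); column heights now [2 3 0 0], max=3
Drop 2: L rot0 at col 1 lands with bottom-row=3; cleared 0 line(s) (total 0); column heights now [2 4 4 5], max=5
Drop 3: O rot3 at col 1 lands with bottom-row=4; cleared 0 line(s) (total 0); column heights now [2 6 6 5], max=6
Drop 4: L rot1 at col 2 lands with bottom-row=6; cleared 0 line(s) (total 0); column heights now [2 6 9 7], max=9

Answer: 0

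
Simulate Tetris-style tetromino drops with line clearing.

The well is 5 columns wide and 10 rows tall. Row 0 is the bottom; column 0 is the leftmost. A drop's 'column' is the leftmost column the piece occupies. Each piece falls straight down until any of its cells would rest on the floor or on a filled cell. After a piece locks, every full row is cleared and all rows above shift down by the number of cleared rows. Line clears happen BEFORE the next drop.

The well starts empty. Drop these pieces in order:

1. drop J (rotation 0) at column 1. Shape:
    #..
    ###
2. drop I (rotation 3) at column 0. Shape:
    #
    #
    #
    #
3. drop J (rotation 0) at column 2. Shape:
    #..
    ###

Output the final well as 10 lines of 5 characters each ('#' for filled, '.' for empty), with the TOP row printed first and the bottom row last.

Answer: .....
.....
.....
.....
.....
.....
.....
#....
#.#..
####.

Derivation:
Drop 1: J rot0 at col 1 lands with bottom-row=0; cleared 0 line(s) (total 0); column heights now [0 2 1 1 0], max=2
Drop 2: I rot3 at col 0 lands with bottom-row=0; cleared 0 line(s) (total 0); column heights now [4 2 1 1 0], max=4
Drop 3: J rot0 at col 2 lands with bottom-row=1; cleared 1 line(s) (total 1); column heights now [3 1 2 1 0], max=3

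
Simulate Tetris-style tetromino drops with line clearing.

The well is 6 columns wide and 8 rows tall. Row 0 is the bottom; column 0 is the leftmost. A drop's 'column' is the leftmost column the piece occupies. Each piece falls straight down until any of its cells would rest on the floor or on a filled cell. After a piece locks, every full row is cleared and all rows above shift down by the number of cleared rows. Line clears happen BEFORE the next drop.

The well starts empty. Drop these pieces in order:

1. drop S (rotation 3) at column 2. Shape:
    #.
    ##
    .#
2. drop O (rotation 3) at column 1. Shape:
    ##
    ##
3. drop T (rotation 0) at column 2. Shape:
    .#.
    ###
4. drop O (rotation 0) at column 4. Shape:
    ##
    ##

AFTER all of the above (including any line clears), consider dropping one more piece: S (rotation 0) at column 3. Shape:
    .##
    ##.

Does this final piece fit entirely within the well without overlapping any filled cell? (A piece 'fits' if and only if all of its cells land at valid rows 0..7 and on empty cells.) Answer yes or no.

Answer: no

Derivation:
Drop 1: S rot3 at col 2 lands with bottom-row=0; cleared 0 line(s) (total 0); column heights now [0 0 3 2 0 0], max=3
Drop 2: O rot3 at col 1 lands with bottom-row=3; cleared 0 line(s) (total 0); column heights now [0 5 5 2 0 0], max=5
Drop 3: T rot0 at col 2 lands with bottom-row=5; cleared 0 line(s) (total 0); column heights now [0 5 6 7 6 0], max=7
Drop 4: O rot0 at col 4 lands with bottom-row=6; cleared 0 line(s) (total 0); column heights now [0 5 6 7 8 8], max=8
Test piece S rot0 at col 3 (width 3): heights before test = [0 5 6 7 8 8]; fits = False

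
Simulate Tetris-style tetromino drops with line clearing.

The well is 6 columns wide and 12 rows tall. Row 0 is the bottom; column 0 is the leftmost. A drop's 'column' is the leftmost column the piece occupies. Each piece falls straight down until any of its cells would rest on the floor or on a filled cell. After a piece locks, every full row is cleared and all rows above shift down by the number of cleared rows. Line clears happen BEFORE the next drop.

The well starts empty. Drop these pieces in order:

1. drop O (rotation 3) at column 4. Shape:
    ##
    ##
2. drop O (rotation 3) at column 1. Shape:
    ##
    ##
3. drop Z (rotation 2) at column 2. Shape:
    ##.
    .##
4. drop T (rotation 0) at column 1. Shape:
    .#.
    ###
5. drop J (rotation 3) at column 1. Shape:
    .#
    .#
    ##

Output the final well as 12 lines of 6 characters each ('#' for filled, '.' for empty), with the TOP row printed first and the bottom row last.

Answer: ......
......
......
..#...
..#...
.##...
..#...
.###..
..##..
...##.
.##.##
.##.##

Derivation:
Drop 1: O rot3 at col 4 lands with bottom-row=0; cleared 0 line(s) (total 0); column heights now [0 0 0 0 2 2], max=2
Drop 2: O rot3 at col 1 lands with bottom-row=0; cleared 0 line(s) (total 0); column heights now [0 2 2 0 2 2], max=2
Drop 3: Z rot2 at col 2 lands with bottom-row=2; cleared 0 line(s) (total 0); column heights now [0 2 4 4 3 2], max=4
Drop 4: T rot0 at col 1 lands with bottom-row=4; cleared 0 line(s) (total 0); column heights now [0 5 6 5 3 2], max=6
Drop 5: J rot3 at col 1 lands with bottom-row=6; cleared 0 line(s) (total 0); column heights now [0 7 9 5 3 2], max=9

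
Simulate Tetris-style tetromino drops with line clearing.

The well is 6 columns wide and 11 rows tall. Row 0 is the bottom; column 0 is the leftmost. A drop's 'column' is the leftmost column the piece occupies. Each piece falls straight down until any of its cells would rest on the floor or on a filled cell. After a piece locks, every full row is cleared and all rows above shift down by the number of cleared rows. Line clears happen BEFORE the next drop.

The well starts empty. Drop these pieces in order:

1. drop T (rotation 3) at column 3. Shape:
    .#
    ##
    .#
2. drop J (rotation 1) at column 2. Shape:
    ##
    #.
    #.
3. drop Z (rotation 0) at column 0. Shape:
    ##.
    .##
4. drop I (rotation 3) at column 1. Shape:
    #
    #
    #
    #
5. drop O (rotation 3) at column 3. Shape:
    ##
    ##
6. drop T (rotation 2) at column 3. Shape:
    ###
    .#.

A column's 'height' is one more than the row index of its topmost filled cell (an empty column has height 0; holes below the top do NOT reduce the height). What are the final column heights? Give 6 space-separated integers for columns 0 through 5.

Answer: 5 9 4 7 7 7

Derivation:
Drop 1: T rot3 at col 3 lands with bottom-row=0; cleared 0 line(s) (total 0); column heights now [0 0 0 2 3 0], max=3
Drop 2: J rot1 at col 2 lands with bottom-row=0; cleared 0 line(s) (total 0); column heights now [0 0 3 3 3 0], max=3
Drop 3: Z rot0 at col 0 lands with bottom-row=3; cleared 0 line(s) (total 0); column heights now [5 5 4 3 3 0], max=5
Drop 4: I rot3 at col 1 lands with bottom-row=5; cleared 0 line(s) (total 0); column heights now [5 9 4 3 3 0], max=9
Drop 5: O rot3 at col 3 lands with bottom-row=3; cleared 0 line(s) (total 0); column heights now [5 9 4 5 5 0], max=9
Drop 6: T rot2 at col 3 lands with bottom-row=5; cleared 0 line(s) (total 0); column heights now [5 9 4 7 7 7], max=9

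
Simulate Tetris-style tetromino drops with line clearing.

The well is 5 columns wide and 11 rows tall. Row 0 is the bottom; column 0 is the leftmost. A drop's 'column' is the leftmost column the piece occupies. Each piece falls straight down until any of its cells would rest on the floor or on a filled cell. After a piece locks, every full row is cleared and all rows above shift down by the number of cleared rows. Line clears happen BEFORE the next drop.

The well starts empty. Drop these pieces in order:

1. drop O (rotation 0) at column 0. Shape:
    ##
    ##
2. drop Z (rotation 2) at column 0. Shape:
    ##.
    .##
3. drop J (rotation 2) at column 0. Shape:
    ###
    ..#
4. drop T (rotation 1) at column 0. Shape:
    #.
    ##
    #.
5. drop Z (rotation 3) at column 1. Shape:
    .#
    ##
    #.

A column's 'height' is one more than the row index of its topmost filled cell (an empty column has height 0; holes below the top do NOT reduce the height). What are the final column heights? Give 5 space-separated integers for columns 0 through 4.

Drop 1: O rot0 at col 0 lands with bottom-row=0; cleared 0 line(s) (total 0); column heights now [2 2 0 0 0], max=2
Drop 2: Z rot2 at col 0 lands with bottom-row=2; cleared 0 line(s) (total 0); column heights now [4 4 3 0 0], max=4
Drop 3: J rot2 at col 0 lands with bottom-row=3; cleared 0 line(s) (total 0); column heights now [5 5 5 0 0], max=5
Drop 4: T rot1 at col 0 lands with bottom-row=5; cleared 0 line(s) (total 0); column heights now [8 7 5 0 0], max=8
Drop 5: Z rot3 at col 1 lands with bottom-row=7; cleared 0 line(s) (total 0); column heights now [8 9 10 0 0], max=10

Answer: 8 9 10 0 0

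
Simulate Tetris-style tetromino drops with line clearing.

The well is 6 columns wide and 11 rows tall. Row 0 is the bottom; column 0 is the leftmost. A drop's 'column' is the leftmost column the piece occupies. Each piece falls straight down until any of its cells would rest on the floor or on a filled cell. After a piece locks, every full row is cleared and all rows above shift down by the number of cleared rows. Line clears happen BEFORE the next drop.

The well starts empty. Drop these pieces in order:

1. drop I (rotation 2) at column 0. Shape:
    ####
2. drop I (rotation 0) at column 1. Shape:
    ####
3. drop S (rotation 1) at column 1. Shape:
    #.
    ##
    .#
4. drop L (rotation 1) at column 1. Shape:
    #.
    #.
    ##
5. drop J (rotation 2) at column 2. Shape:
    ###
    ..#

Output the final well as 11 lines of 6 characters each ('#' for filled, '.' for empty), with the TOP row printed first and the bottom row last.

Drop 1: I rot2 at col 0 lands with bottom-row=0; cleared 0 line(s) (total 0); column heights now [1 1 1 1 0 0], max=1
Drop 2: I rot0 at col 1 lands with bottom-row=1; cleared 0 line(s) (total 0); column heights now [1 2 2 2 2 0], max=2
Drop 3: S rot1 at col 1 lands with bottom-row=2; cleared 0 line(s) (total 0); column heights now [1 5 4 2 2 0], max=5
Drop 4: L rot1 at col 1 lands with bottom-row=5; cleared 0 line(s) (total 0); column heights now [1 8 6 2 2 0], max=8
Drop 5: J rot2 at col 2 lands with bottom-row=5; cleared 0 line(s) (total 0); column heights now [1 8 7 7 7 0], max=8

Answer: ......
......
......
.#....
.####.
.##.#.
.#....
.##...
..#...
.####.
####..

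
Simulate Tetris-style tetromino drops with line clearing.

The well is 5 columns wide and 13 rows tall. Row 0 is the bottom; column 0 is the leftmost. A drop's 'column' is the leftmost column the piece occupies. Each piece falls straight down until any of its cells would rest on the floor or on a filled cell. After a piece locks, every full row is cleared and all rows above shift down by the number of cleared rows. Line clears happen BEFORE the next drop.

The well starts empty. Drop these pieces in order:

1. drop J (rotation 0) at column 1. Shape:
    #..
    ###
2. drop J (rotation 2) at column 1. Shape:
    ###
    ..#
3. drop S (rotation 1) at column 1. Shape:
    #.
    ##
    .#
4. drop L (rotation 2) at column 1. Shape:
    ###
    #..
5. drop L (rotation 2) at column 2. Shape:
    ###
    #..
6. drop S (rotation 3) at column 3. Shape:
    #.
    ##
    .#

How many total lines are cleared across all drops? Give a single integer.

Answer: 0

Derivation:
Drop 1: J rot0 at col 1 lands with bottom-row=0; cleared 0 line(s) (total 0); column heights now [0 2 1 1 0], max=2
Drop 2: J rot2 at col 1 lands with bottom-row=1; cleared 0 line(s) (total 0); column heights now [0 3 3 3 0], max=3
Drop 3: S rot1 at col 1 lands with bottom-row=3; cleared 0 line(s) (total 0); column heights now [0 6 5 3 0], max=6
Drop 4: L rot2 at col 1 lands with bottom-row=6; cleared 0 line(s) (total 0); column heights now [0 8 8 8 0], max=8
Drop 5: L rot2 at col 2 lands with bottom-row=8; cleared 0 line(s) (total 0); column heights now [0 8 10 10 10], max=10
Drop 6: S rot3 at col 3 lands with bottom-row=10; cleared 0 line(s) (total 0); column heights now [0 8 10 13 12], max=13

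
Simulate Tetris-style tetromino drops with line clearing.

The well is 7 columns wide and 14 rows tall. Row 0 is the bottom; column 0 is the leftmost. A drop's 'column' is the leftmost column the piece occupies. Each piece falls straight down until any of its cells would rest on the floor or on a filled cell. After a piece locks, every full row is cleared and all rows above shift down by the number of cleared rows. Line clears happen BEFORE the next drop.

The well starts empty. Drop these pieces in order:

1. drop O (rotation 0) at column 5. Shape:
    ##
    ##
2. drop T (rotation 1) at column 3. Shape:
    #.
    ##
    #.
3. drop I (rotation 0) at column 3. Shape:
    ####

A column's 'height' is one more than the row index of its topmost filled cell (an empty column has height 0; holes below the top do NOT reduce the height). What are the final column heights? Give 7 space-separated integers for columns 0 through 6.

Drop 1: O rot0 at col 5 lands with bottom-row=0; cleared 0 line(s) (total 0); column heights now [0 0 0 0 0 2 2], max=2
Drop 2: T rot1 at col 3 lands with bottom-row=0; cleared 0 line(s) (total 0); column heights now [0 0 0 3 2 2 2], max=3
Drop 3: I rot0 at col 3 lands with bottom-row=3; cleared 0 line(s) (total 0); column heights now [0 0 0 4 4 4 4], max=4

Answer: 0 0 0 4 4 4 4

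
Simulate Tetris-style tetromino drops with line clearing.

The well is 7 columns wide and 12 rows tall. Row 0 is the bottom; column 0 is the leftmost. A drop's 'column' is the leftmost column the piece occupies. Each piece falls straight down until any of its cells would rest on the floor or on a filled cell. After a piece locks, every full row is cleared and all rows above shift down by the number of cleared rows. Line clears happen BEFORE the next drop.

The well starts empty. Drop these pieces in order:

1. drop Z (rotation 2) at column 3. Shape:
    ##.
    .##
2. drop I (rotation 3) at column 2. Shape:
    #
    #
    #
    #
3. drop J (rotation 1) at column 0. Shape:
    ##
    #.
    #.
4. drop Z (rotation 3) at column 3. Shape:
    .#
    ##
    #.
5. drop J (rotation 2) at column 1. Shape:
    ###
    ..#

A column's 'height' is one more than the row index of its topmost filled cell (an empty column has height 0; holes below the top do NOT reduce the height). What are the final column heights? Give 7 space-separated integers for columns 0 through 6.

Drop 1: Z rot2 at col 3 lands with bottom-row=0; cleared 0 line(s) (total 0); column heights now [0 0 0 2 2 1 0], max=2
Drop 2: I rot3 at col 2 lands with bottom-row=0; cleared 0 line(s) (total 0); column heights now [0 0 4 2 2 1 0], max=4
Drop 3: J rot1 at col 0 lands with bottom-row=0; cleared 0 line(s) (total 0); column heights now [3 3 4 2 2 1 0], max=4
Drop 4: Z rot3 at col 3 lands with bottom-row=2; cleared 0 line(s) (total 0); column heights now [3 3 4 4 5 1 0], max=5
Drop 5: J rot2 at col 1 lands with bottom-row=4; cleared 0 line(s) (total 0); column heights now [3 6 6 6 5 1 0], max=6

Answer: 3 6 6 6 5 1 0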